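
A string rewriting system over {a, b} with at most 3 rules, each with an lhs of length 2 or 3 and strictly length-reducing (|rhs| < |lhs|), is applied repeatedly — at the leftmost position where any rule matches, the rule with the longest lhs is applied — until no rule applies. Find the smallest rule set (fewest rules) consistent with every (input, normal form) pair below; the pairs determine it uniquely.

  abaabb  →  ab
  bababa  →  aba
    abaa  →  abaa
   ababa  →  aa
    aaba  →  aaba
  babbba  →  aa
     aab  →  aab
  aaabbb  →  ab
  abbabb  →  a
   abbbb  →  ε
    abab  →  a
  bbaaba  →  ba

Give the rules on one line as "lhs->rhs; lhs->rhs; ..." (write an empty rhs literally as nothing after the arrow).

  | abaabb => abaaa => ab
  | bababa => aba
  | abaa
  | ababa => aa

aaa->; bab->; bb->a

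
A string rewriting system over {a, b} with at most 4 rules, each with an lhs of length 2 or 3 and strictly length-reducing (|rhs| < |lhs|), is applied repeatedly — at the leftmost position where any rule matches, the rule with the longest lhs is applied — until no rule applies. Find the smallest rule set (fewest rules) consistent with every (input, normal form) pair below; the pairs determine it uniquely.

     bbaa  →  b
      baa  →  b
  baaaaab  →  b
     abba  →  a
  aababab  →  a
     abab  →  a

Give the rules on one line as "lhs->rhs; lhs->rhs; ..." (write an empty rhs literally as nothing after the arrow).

aa->a; ab->a; ba->b; bb->b

  | bbaa => baa => ba => b
  | baa => ba => b
  | baaaaab => baaaab => baaab => baab => bab => bb => b
  | abba => aba => aa => a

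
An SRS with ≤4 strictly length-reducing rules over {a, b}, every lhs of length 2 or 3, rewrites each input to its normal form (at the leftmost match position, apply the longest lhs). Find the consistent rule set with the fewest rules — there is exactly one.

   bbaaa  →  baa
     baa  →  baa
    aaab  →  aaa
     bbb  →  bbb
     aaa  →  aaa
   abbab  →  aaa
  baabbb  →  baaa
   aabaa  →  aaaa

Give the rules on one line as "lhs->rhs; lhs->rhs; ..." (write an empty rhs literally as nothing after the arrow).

ab->a; abb->aa; bba->b

  | bbaaa => baa
  | baa
  | aaab => aaa
  | bbb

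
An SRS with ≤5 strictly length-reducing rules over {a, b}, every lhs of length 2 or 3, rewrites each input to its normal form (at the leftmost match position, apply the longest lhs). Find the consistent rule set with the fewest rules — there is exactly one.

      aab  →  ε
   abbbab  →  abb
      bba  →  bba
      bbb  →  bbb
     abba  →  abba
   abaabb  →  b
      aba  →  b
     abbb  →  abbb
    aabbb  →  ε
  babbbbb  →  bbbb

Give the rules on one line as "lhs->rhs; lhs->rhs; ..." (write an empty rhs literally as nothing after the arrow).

  | aab => aa => ε
  | abbbab => abb
  | bba
  | bbb

aa->; aab->aa; aba->b; bab->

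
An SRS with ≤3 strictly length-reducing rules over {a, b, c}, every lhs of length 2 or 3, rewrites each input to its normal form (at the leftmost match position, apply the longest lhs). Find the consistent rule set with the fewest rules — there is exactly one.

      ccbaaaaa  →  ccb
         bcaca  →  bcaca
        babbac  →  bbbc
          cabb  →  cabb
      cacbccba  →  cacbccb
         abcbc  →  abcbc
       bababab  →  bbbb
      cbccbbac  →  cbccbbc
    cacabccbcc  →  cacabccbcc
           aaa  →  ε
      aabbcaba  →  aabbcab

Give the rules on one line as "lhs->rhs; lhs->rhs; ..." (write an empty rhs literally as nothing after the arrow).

aaa->; ba->b

  | ccbaaaaa => ccbaaaa => ccbaaa => ccbaa => ccba => ccb
  | bcaca
  | babbac => bbbac => bbbc
  | cabb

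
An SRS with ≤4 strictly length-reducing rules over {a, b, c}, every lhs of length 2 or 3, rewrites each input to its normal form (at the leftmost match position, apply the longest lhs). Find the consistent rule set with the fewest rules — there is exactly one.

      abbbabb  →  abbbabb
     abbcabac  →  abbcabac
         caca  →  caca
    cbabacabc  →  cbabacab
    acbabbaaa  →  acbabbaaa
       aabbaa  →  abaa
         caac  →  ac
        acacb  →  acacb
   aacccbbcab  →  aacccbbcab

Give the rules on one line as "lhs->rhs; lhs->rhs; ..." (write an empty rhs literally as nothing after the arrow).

aab->a; abc->ab; caa->a

  | abbbabb
  | abbcabac
  | caca
  | cbabacabc => cbabacab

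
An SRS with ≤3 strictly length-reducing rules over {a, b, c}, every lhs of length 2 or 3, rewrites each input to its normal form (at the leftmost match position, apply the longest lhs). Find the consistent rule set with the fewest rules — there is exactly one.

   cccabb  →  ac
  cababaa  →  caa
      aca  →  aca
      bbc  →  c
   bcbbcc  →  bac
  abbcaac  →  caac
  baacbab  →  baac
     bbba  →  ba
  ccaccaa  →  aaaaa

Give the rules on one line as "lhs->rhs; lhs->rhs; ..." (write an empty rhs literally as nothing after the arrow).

ab->b; bb->; cc->a

  | cccabb => acabb => acbb => ac
  | cababaa => cbabaa => cbbaa => caa
  | aca
  | bbc => c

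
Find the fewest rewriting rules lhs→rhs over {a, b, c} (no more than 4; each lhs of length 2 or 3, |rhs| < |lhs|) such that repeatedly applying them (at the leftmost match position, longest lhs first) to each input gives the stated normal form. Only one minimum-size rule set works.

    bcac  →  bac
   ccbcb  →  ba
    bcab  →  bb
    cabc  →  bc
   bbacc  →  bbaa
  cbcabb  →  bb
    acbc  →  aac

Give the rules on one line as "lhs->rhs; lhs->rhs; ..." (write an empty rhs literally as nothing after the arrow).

ab->b; ca->a; cb->a; cc->a

  | bcac => bac
  | ccbcb => abcb => bcb => ba
  | bcab => bab => bb
  | cabc => abc => bc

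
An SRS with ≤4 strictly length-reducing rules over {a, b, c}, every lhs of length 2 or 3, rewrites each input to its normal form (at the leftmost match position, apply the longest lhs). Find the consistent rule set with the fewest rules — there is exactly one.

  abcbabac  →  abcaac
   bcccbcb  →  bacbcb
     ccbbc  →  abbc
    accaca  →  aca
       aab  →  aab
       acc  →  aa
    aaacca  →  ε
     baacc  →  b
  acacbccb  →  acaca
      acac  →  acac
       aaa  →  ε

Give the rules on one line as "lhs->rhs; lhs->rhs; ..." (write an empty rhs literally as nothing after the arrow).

aaa->; bab->a; cc->a; cca->

  | abcbabac => abcaac
  | bcccbcb => bacbcb
  | ccbbc => abbc
  | accaca => aca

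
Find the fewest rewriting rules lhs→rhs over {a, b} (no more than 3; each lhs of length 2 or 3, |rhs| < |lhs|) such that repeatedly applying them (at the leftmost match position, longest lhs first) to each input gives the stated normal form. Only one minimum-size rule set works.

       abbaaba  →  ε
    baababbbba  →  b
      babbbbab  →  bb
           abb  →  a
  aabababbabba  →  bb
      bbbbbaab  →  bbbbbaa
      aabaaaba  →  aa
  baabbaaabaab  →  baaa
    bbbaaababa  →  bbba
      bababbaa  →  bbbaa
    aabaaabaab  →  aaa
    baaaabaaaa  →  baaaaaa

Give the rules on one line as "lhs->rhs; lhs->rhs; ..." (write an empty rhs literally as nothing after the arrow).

  | abbaaba => abaaba => aba => ε
  | baababbbba => babbbba => babbba => babba => baba => b
  | babbbbab => babbbab => babbab => babab => bb
  | abb => ab => a

ab->a; aba->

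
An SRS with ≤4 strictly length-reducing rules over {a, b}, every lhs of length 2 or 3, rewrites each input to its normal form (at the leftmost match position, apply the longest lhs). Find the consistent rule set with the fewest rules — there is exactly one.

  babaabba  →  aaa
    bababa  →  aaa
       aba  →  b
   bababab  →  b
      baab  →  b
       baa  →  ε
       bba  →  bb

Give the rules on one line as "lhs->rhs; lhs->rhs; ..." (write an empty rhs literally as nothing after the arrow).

ab->b; ba->b; baa->; bbb->aa

  | babaabba => bbaabba => bbba => aaa
  | bababa => bbaba => bbba => aaa
  | aba => ba => b
  | bababab => bbabab => bbbab => aaab => aab => ab => b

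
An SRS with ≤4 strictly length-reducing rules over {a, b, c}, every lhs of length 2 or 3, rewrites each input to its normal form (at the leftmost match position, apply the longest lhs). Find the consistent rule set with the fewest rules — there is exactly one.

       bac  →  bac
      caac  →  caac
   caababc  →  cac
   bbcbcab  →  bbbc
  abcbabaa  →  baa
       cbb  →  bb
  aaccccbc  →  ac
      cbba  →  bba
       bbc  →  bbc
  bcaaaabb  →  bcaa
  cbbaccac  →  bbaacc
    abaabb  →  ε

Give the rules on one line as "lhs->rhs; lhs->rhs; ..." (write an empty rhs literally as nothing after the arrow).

ab->; cb->b; cca->ac

  | bac
  | caac
  | caababc => caabc => cac
  | bbcbcab => bbbcab => bbbc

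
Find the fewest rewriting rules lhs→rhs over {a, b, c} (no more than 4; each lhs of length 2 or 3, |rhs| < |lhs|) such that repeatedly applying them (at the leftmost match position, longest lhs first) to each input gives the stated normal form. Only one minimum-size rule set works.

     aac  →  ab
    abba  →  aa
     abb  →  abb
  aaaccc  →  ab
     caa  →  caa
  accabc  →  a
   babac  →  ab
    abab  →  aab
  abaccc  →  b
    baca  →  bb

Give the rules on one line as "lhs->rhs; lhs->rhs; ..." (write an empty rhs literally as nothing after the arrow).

ac->b; aca->bb; ba->a; bc->

  | aac => ab
  | abba => aba => aa
  | abb
  | aaaccc => aabcc => aac => ab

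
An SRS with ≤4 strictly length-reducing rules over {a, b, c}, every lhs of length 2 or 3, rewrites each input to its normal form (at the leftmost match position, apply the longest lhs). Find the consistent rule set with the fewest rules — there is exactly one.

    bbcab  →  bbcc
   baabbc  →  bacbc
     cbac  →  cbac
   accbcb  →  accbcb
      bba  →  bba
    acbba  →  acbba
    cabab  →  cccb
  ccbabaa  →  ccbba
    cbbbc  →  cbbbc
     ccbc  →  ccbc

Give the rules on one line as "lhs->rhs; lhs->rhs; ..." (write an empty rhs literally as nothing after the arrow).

ab->c; aba->cc; cca->ba

  | bbcab => bbcc
  | baabbc => bacbc
  | cbac
  | accbcb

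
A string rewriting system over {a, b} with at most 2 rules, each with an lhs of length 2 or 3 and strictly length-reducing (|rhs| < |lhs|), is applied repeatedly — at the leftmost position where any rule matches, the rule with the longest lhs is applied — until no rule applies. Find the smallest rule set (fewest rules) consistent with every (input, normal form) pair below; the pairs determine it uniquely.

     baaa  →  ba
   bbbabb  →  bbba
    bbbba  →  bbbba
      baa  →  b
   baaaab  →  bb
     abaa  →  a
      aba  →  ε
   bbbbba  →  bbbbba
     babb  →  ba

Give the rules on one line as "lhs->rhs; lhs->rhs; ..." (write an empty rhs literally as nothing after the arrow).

aa->; ab->a

  | baaa => ba
  | bbbabb => bbbab => bbba
  | bbbba
  | baa => b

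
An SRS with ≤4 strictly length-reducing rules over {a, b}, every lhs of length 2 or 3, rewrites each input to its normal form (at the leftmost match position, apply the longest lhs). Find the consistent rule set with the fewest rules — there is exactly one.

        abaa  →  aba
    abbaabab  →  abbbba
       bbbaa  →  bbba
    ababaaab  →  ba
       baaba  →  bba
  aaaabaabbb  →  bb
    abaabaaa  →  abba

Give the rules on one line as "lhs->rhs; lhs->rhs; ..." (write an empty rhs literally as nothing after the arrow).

aa->a; aab->ba; bab->

  | abaa => aba
  | abbaabab => abbbaab => abbbba
  | bbbaa => bbba
  | ababaaab => aaaab => aaab => aab => ba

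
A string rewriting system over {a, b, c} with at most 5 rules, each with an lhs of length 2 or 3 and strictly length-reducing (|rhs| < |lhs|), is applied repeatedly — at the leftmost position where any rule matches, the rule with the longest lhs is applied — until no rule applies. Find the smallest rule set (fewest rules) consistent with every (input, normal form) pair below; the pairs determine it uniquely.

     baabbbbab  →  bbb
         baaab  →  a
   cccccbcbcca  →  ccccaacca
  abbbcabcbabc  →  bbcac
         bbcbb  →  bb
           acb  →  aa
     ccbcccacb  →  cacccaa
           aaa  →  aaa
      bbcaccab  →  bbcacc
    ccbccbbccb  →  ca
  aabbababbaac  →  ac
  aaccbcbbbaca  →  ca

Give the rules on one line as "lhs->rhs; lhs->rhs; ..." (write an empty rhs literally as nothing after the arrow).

  | baabbbbab => abbbbab => bbbab => bbb
  | baaab => aab => a
  | cccccbcbcca => ccccacbcca => ccccaacca
  | abbbcabcbabc => bbcabcbabc => bbccbabc => bbcaabc => bbcac

ab->; aca->b; ba->; cb->a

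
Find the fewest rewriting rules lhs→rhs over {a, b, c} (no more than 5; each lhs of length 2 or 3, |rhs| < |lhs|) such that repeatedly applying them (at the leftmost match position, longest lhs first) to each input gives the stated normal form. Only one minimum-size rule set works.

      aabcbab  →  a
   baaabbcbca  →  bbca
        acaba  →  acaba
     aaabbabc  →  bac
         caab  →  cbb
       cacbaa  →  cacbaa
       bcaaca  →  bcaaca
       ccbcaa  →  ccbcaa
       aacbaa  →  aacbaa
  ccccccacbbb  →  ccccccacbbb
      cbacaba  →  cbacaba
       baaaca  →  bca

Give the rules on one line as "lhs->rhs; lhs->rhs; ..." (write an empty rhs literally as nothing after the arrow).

aaa->; aab->bb; bab->a; bcb->

  | aabcbab => bbcbab => bab => a
  | baaabbcbca => bbbcbca => bbca
  | acaba
  | aaabbabc => bbabc => bac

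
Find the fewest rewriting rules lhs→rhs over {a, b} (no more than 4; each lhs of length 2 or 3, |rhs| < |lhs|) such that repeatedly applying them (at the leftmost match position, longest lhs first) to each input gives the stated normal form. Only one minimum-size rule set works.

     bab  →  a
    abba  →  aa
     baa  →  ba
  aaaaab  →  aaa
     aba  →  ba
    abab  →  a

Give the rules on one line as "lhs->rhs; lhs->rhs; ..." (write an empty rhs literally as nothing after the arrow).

  | bab => bb => a
  | abba => bba => aa
  | baa => ba
  | aaaaab => aaa

aab->; ab->b; baa->ba; bb->a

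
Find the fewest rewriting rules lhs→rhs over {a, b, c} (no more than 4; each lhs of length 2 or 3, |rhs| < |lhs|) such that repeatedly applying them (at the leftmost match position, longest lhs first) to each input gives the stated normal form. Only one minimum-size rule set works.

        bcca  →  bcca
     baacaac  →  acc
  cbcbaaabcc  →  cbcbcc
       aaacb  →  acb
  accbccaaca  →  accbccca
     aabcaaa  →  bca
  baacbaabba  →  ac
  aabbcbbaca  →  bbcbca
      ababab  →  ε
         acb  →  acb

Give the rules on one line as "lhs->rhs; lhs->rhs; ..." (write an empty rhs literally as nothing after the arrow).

  | bcca
  | baacaac => acaac => acc
  | cbcbaaabcc => cbcaabcc => cbcbcc
  | aaacb => acb

aa->; ab->; ba->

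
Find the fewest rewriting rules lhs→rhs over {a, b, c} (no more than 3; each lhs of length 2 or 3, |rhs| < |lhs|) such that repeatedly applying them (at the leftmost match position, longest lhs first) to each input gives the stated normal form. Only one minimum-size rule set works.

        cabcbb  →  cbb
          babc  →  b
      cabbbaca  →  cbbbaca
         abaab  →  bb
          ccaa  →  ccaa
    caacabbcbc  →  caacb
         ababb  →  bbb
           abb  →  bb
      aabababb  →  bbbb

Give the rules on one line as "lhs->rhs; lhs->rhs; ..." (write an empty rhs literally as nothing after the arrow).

  | cabcbb => cbcbb => cbb
  | babc => bbc => b
  | cabbbaca => cbbbaca
  | abaab => baab => bab => bb

ab->b; bc->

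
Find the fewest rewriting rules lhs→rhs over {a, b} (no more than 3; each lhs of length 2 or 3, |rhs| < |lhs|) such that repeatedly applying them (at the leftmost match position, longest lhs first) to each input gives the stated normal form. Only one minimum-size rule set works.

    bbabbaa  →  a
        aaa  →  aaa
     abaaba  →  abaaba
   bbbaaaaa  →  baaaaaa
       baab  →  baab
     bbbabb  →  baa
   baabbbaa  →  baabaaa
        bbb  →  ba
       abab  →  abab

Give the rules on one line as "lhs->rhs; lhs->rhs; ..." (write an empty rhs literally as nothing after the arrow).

bb->; bba->; bbb->ba

  | bbabbaa => bbaa => a
  | aaa
  | abaaba
  | bbbaaaaa => baaaaaa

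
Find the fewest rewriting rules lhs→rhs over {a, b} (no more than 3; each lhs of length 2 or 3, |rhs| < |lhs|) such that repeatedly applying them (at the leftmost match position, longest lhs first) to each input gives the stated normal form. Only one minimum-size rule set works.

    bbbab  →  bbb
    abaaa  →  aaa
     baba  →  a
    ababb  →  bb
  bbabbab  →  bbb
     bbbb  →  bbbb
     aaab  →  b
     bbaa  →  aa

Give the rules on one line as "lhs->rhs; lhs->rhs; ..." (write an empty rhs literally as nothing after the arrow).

  | bbbab => bbb
  | abaaa => baaa => aaa
  | baba => ba => a
  | ababb => babb => bb

ab->b; ba->a; bab->b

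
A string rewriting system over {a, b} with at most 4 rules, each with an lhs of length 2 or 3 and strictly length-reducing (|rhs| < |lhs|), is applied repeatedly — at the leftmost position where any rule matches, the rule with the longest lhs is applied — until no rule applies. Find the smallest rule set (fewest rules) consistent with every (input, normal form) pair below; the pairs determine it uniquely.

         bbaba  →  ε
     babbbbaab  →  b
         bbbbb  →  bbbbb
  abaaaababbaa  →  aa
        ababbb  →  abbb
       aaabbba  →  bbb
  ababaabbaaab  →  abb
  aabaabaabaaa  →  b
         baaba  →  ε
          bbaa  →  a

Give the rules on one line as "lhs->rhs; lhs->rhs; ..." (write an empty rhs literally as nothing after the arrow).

  | bbaba => ba => ε
  | babbbbaab => bbbbaab => bbab => b
  | bbbbb
  | abaaaababbaa => abaababbaa => abbabbaa => abbaa => aa

aaa->bb; ba->; baa->b; bba->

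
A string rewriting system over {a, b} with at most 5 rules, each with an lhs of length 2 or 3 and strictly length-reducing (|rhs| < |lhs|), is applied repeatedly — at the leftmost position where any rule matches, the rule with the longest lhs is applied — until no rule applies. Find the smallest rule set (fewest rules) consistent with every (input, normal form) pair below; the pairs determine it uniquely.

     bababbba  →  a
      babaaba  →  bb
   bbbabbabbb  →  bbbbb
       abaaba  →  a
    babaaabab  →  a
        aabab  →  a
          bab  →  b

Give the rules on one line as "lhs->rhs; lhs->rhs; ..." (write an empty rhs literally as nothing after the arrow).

  | bababbba => babbba => bbba => baa => a
  | babaaba => baaba => aba => bb
  | bbbabbabbb => baabbabbb => abbabbb => ababbb => bbbbb
  | abaaba => bbaba => aaba => abb => ab => a

ab->a; aba->bb; ba->; bba->aa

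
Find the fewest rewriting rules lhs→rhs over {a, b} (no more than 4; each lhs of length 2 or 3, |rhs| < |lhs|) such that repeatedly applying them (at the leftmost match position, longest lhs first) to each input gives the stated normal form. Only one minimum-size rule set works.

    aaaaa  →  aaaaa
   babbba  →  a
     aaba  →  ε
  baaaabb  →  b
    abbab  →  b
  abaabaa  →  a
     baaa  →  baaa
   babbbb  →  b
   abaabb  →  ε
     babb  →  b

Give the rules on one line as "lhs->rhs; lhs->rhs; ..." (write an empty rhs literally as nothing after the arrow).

  | aaaaa
  | babbba => bbbba => bba => a
  | aaba => abb => bb => ε
  | baaaabb => baaabb => baabb => babb => bbb => b

ab->b; aba->bb; bb->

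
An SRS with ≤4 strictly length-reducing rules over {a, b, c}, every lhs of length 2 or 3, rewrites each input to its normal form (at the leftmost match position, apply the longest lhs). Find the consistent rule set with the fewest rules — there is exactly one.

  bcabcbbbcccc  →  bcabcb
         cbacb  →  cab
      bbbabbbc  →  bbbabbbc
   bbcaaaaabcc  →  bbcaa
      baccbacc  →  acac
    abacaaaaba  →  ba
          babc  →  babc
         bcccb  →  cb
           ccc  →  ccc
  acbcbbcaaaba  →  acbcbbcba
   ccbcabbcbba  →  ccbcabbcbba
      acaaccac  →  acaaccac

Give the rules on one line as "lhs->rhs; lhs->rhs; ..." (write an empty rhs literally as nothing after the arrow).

aaa->; bac->a; bcc->

  | bcabcbbbcccc => bcabcbbcc => bcabcb
  | cbacb => cab
  | bbbabbbc
  | bbcaaaaabcc => bbcaabcc => bbcaa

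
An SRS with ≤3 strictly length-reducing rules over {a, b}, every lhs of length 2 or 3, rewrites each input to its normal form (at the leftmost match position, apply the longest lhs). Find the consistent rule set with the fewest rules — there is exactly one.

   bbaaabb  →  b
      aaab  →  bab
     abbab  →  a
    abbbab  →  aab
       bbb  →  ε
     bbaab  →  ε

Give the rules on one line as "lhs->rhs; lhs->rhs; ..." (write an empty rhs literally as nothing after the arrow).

  | bbaaabb => bbaabb => bbabb => bbbb => b
  | aaab => bab
  | abbab => abbb => a
  | abbbab => aab

aaa->ba; bba->bb; bbb->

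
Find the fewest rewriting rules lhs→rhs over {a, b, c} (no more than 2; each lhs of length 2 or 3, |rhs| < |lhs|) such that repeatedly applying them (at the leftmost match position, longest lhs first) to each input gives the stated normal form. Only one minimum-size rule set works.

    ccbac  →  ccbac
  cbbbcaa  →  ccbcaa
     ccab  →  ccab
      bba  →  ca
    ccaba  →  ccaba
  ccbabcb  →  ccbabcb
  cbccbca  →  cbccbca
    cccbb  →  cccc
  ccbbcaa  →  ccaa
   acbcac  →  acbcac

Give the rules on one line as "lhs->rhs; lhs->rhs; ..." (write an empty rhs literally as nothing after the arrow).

bb->c; bbc->

  | ccbac
  | cbbbcaa => ccbcaa
  | ccab
  | bba => ca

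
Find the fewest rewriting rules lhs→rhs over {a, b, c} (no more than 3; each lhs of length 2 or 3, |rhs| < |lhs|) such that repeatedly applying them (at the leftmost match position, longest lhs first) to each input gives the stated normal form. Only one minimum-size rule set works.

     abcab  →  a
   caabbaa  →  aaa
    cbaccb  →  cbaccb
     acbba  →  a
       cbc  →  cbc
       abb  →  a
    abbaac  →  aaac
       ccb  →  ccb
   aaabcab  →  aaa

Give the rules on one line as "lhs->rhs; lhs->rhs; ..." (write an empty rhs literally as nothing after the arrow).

  | abcab => abb => a
  | caabbaa => abbaa => aaa
  | cbaccb
  | acbba => aca => a

bb->; ca->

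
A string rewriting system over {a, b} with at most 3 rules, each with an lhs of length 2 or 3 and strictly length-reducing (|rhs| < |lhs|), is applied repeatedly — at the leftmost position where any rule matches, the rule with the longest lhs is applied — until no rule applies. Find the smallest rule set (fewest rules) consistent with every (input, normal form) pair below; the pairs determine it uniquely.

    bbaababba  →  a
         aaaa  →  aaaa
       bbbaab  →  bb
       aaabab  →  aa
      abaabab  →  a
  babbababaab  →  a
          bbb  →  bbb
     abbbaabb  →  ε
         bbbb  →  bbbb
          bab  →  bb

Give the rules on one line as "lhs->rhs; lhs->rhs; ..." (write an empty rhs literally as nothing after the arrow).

ab->; ba->b; bba->a

  | bbaababba => aababba => aabba => aba => a
  | aaaa
  | bbbaab => baab => bab => bb
  | aaabab => aaab => aa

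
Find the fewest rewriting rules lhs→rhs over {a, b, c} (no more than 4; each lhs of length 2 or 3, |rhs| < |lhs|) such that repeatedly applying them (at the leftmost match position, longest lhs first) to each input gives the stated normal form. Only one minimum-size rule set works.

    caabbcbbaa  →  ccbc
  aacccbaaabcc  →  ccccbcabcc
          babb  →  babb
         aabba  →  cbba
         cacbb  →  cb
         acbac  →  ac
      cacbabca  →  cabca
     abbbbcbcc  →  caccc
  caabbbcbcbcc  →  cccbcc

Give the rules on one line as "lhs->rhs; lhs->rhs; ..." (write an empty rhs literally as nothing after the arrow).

aa->c; acb->; bbb->a; bcb->ac

  | caabbcbbaa => ccbbcbbaa => ccbacbaa => ccbaa => ccbc
  | aacccbaaabcc => ccccbaaabcc => ccccbcabcc
  | babb
  | aabba => cbba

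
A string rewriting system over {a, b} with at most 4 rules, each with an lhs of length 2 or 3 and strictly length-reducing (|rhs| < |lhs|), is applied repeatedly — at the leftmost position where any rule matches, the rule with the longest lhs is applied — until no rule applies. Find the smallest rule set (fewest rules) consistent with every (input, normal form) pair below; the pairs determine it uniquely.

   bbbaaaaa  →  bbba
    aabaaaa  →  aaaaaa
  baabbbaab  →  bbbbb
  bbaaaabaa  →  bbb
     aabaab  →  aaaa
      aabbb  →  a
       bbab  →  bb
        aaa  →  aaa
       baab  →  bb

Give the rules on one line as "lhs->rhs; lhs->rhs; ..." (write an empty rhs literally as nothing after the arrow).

ab->a; abb->; baa->b; bab->b

  | bbbaaaaa => bbbaaa => bbba
  | aabaaaa => aaaaaa
  | baabbbaab => bbbbaab => bbbbb
  | bbaaaabaa => bbaabaa => bbbaa => bbb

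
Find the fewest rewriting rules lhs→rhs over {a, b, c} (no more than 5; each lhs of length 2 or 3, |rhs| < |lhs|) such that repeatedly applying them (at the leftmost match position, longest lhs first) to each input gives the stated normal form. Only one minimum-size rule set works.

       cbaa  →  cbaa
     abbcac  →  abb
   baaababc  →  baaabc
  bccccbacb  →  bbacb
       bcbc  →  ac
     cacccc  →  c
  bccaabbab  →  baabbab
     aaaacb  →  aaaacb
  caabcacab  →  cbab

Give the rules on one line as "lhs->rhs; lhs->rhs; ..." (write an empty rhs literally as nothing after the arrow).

  | cbaa
  | abbcac => abbcc => abb
  | baaababc => baaabc
  | bccccbacb => bccbacb => bbacb

aba->a; bcb->a; ca->c; cc->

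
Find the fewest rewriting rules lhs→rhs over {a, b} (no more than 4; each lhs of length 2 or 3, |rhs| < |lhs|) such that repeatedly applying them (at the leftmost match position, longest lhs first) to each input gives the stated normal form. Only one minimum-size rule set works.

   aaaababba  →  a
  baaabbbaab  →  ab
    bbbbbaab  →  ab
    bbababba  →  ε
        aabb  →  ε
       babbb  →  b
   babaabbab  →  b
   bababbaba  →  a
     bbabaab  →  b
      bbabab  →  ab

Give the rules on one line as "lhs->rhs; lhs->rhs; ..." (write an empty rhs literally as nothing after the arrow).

aa->; ba->; bb->

  | aaaababba => aababba => babba => bba => a
  | baaabbbaab => aabbbaab => bbbaab => baab => ab
  | bbbbbaab => bbbaab => baab => ab
  | bbababba => ababba => abba => aa => ε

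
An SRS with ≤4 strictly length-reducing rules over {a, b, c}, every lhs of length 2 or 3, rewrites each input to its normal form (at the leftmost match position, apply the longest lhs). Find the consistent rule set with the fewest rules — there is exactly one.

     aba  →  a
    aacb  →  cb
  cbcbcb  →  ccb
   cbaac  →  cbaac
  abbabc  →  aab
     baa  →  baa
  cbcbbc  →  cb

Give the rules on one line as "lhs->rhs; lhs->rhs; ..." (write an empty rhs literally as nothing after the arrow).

aba->a; acb->cb; bb->; bc->b

  | aba => a
  | aacb => acb => cb
  | cbcbcb => cbbcb => ccb
  | cbaac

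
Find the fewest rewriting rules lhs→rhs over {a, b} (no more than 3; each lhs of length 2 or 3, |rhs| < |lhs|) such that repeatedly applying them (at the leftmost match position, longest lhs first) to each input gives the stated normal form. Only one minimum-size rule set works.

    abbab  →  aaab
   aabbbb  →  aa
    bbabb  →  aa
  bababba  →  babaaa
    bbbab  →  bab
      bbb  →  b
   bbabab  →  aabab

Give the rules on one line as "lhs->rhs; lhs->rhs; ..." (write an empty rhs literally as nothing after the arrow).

bb->; bba->aa

  | abbab => aaab
  | aabbbb => aabb => aa
  | bbabb => aabb => aa
  | bababba => babaaa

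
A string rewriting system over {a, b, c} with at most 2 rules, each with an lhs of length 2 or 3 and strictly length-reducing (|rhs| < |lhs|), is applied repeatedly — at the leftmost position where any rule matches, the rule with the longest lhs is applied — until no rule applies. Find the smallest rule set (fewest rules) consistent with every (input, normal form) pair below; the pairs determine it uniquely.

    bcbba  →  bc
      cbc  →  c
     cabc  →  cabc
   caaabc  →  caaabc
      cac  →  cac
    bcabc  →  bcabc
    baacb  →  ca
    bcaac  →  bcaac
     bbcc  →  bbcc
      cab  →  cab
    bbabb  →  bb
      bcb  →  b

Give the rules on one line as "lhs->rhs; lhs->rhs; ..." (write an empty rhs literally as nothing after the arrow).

ba->c; cb->

  | bcbba => bba => bc
  | cbc => c
  | cabc
  | caaabc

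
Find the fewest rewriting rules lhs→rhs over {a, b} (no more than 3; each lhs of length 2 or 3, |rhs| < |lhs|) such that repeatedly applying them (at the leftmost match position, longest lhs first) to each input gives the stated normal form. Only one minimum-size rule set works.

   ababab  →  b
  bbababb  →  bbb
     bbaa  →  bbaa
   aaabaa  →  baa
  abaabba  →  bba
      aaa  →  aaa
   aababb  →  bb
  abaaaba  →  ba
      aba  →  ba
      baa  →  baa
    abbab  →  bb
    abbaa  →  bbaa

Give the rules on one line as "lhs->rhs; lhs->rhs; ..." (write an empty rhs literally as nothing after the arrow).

  | ababab => babab => bab => b
  | bbababb => bbabb => bbb
  | bbaa
  | aaabaa => aabaa => abaa => baa

ab->b; bab->b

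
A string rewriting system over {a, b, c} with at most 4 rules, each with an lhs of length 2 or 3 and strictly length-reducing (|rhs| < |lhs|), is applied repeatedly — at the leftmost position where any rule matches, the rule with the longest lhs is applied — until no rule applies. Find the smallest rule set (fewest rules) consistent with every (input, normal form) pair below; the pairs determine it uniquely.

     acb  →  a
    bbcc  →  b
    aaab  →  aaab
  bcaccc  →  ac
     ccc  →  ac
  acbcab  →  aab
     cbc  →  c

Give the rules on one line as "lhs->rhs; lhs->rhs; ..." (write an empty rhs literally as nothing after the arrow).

  | acb => a
  | bbcc => bba => b
  | aaab
  | bcaccc => baccc => ccc => ac

ba->; ca->a; cb->; cc->a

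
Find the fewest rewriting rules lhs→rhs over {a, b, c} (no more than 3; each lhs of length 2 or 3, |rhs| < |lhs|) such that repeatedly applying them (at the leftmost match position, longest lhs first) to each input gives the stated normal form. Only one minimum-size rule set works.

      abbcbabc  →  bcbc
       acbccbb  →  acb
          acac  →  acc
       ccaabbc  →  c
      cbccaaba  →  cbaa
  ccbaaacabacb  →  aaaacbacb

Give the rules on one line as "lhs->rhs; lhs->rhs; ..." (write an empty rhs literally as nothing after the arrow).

  | abbcbabc => bcbabc => bcbc
  | acbccbb => acbab => acb
  | acac => acc
  | ccaabbc => ccabbc => ccbbc => abc => c

ab->; ca->c; ccb->a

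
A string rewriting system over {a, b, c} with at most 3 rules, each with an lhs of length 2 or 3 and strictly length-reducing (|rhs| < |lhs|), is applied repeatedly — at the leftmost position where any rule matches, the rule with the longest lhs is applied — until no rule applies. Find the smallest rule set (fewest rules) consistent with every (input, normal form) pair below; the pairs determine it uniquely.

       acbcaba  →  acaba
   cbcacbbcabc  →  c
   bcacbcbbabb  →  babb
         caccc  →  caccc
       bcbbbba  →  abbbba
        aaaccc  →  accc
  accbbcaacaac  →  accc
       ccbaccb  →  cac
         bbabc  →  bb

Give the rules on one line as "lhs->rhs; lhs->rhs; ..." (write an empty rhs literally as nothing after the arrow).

aa->; bc->a; cb->

  | acbcaba => acaba
  | cbcacbbcabc => cacbbcabc => cabcabc => caaabc => cabc => caa => c
  | bcacbcbbabb => aacbcbbabb => cbcbbabb => cbbabb => babb
  | caccc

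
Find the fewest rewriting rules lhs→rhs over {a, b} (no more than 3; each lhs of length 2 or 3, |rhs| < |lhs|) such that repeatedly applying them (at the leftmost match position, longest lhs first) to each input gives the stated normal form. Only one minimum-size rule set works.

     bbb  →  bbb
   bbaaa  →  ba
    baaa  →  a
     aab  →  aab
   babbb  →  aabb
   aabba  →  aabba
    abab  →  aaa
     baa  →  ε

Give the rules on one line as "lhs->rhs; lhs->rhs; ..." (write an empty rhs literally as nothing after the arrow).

baa->; bab->aa

  | bbb
  | bbaaa => ba
  | baaa => a
  | aab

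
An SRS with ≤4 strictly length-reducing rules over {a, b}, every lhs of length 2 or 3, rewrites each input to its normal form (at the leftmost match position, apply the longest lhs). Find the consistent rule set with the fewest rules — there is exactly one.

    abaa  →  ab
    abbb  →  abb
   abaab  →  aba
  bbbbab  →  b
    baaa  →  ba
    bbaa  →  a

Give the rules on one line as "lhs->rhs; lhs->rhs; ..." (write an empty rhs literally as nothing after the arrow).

  | abaa => ab
  | abbb => abb
  | abaab => aba
  | bbbbab => bbbab => bbab => b

aa->; aab->a; bba->; bbb->bb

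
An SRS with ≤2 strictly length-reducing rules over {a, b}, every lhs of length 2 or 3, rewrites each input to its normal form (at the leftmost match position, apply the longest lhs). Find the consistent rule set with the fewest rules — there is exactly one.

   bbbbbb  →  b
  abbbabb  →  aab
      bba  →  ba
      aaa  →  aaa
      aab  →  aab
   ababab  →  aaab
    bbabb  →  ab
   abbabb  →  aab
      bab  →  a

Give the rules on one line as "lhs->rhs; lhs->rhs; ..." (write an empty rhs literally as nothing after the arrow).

  | bbbbbb => bbbbb => bbbb => bbb => bb => b
  | abbbabb => abbabb => ababb => aab
  | bba => ba
  | aaa

bab->a; bb->b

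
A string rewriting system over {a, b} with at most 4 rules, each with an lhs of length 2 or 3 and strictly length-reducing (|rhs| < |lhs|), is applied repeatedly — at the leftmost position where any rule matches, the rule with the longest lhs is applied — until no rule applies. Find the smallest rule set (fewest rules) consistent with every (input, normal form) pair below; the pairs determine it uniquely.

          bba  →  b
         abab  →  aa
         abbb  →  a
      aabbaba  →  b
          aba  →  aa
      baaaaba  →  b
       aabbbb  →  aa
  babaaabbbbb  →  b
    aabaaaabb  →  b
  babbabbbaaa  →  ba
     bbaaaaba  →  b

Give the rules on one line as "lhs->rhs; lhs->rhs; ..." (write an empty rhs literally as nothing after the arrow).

  | bba => b
  | abab => aab => aa
  | abbb => abb => ab => a
  | aabbaba => aababa => aaaba => bba => b

aaa->b; ab->a; bb->b; bba->b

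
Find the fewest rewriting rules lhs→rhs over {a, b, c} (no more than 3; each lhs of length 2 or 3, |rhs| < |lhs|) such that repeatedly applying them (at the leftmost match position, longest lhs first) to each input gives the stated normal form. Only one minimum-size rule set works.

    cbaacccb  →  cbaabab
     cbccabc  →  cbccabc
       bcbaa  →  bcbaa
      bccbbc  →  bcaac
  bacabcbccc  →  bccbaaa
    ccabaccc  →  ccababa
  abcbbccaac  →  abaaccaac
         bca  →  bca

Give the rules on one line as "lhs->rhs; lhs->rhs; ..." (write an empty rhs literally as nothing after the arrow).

  | cbaacccb => cbaabab
  | cbccabc
  | bcbaa
  | bccbbc => bcaac

aca->cc; cbb->aa; ccc->ba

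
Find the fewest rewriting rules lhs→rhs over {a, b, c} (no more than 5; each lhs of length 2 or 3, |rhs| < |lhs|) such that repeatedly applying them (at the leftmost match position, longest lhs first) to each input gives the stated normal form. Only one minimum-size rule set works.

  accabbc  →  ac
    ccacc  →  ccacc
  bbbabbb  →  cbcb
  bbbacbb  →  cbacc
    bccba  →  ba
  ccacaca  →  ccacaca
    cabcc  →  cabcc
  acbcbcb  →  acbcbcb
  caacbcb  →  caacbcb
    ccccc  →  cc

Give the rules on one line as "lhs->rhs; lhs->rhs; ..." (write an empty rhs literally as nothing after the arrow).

  | accabbc => acccc => ac
  | ccacc
  | bbbabbb => cbabbb => cbcb
  | bbbacbb => cbacbb => cbacc

abb->c; bb->c; ccb->; ccc->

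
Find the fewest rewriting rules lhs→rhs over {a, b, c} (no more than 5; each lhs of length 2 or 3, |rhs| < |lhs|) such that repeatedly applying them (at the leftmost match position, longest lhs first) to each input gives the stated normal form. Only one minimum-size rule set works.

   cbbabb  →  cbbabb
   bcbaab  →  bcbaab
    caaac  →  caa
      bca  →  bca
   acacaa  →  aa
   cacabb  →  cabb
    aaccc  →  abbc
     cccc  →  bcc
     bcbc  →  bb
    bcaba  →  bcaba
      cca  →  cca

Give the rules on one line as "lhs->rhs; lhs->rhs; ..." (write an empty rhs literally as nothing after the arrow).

  | cbbabb
  | bcbaab
  | caaac => caa
  | bca

ac->; acc->bb; cbc->b; ccc->bc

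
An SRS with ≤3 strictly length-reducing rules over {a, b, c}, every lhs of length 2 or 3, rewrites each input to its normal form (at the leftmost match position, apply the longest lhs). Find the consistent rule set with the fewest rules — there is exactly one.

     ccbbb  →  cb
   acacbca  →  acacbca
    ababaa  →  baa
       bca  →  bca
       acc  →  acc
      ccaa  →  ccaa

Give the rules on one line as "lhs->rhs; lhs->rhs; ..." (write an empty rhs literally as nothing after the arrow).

aba->; cbb->

  | ccbbb => cb
  | acacbca
  | ababaa => baa
  | bca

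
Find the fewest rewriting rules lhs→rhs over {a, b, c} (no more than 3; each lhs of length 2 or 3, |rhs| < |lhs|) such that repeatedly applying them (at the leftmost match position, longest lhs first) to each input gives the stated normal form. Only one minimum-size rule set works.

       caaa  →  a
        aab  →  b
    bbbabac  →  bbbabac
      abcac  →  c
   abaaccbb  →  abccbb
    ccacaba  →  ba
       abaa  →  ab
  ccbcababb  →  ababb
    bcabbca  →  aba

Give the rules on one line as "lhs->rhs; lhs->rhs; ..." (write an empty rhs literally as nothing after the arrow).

aa->; bca->a; ca->a

  | caaa => aaa => a
  | aab => b
  | bbbabac
  | abcac => aac => c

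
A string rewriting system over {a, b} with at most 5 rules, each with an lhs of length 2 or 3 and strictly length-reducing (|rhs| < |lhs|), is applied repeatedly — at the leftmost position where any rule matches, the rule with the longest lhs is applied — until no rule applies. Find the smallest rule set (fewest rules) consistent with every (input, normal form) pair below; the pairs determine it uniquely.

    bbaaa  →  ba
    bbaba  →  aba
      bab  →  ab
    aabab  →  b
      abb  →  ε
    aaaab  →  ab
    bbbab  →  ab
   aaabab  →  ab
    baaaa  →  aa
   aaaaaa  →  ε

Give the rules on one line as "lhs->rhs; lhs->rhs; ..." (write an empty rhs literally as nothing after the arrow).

aaa->; abb->; baa->; bab->ab

  | bbaaa => ba
  | bbaba => baba => aba
  | bab => ab
  | aabab => aaab => b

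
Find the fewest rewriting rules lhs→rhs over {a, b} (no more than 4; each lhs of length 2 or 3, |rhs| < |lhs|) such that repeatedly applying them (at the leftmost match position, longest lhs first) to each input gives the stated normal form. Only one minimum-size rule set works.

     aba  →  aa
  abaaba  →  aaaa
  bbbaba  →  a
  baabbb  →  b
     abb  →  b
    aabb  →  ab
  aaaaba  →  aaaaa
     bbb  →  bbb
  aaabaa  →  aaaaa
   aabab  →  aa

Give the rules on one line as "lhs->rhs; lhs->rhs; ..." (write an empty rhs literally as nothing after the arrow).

abb->b; ba->a; bab->

  | aba => aa
  | abaaba => aaaba => aaaa
  | bbbaba => bba => ba => a
  | baabbb => aabbb => abb => b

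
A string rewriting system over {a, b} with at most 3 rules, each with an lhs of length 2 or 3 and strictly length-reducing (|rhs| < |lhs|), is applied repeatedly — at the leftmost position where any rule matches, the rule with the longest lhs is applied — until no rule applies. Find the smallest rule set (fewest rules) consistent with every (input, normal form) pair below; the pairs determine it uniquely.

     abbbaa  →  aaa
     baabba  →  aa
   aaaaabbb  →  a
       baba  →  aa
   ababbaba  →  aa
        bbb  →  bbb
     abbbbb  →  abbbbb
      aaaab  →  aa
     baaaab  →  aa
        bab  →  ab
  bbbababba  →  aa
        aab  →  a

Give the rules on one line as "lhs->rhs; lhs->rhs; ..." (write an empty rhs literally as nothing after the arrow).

aab->ba; ba->a

  | abbbaa => abbaa => abaa => aaa
  | baabba => aabba => baba => aba => aa
  | aaaaabbb => aaababb => abaabb => aaabb => abab => aab => ba => a
  | baba => aba => aa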